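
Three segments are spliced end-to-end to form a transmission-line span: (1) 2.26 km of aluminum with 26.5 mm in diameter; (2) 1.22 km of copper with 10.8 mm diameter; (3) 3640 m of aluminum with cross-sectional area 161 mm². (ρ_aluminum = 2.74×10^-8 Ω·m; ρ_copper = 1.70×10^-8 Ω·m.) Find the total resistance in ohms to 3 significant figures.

0.958 Ω

Seg 1: A = π(d/2)² = π(1.3250e-02 m)² = 5.515e-04 m²
R_1 = (2.74×10^-8)(2260)/(5.515e-04) = 0.1123 Ω
Seg 2: A = π(d/2)² = π(5.4000e-03 m)² = 9.161e-05 m²
R_2 = (1.70×10^-8)(1220)/(9.161e-05) = 0.2264 Ω
Seg 3: A = 161 mm² = 1.610e-04 m²
R_3 = (2.74×10^-8)(3640)/(1.610e-04) = 0.6195 Ω
R_total = R_1 + R_2 + R_3 = 0.958 Ω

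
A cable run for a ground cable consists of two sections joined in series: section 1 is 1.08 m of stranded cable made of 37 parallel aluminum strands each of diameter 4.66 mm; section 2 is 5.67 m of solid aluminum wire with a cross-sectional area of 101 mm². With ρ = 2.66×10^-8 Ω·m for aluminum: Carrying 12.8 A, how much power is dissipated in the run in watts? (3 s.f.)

Section 1: A_strand = π(2.3300e-03)² = 1.706e-05 m²; R₁ = ρL/(N·A_s) = (2.66×10^-8)(1.08)/(37×1.706e-05) = 4.552×10^-5 Ω
Section 2: A = 101 mm² = 1.010e-04 m²
R₂ = (2.66×10^-8)(5.67)/(1.010e-04) = 0.001493 Ω
R = R₁ + R₂ = 0.001539 Ω
P = I²R = (12.8)² × 0.001539 = 0.252 W

0.252 W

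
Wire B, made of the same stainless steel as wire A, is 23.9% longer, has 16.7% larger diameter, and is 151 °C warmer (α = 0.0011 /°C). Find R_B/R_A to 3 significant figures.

R ∝ ρL/d² with ρ ∝ (1+αΔT), so R_B/R_A = (1 + 23.9/100) × (1 + 16.7/100)⁻² × (1 + 0.0011×151)
= 1.239 × 0.7343 × 1.166 = 1.06

1.06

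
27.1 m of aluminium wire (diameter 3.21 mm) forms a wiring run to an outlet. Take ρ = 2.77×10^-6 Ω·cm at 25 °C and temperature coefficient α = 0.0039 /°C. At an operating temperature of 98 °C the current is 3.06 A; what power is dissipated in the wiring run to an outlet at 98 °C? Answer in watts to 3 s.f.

1.12 W

ρ = 2.77×10^-6 Ω·cm = 2.77×10^-8 Ω·m
A = π(d/2)² = π(1.6050e-03 m)² = 8.093e-06 m²
R₍25₎ = ρL/A = (2.77×10^-8)(27.1)/(8.093e-06) = 0.09276 Ω
R₍98₎ = R₍25₎(1 + αΔT) = 0.09276 × (1 + 0.0039×73) = 0.1192 Ω
P = I²R = (3.06)² × 0.1192 = 1.12 W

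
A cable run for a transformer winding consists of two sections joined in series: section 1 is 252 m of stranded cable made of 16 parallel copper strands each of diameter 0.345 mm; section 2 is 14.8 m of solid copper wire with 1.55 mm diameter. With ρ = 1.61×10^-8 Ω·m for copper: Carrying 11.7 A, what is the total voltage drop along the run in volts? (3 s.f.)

33.2 V

Section 1: A_strand = π(1.7250e-04)² = 9.348e-08 m²; R₁ = ρL/(N·A_s) = (1.61×10^-8)(252)/(16×9.348e-08) = 2.713 Ω
Section 2: A = π(d/2)² = π(7.7500e-04 m)² = 1.887e-06 m²
R₂ = (1.61×10^-8)(14.8)/(1.887e-06) = 0.1263 Ω
R = R₁ + R₂ = 2.839 Ω
V = IR = 11.7 × 2.839 = 33.2 V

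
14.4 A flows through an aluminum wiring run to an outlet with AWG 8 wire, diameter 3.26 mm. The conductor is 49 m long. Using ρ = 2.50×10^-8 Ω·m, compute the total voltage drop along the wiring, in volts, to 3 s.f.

A = π(3.26/2 mm)² = π(1.6300e-03 m)² = 8.347e-06 m²
R = ρL/A = (2.50×10^-8)(49)/(8.347e-06) = 0.1468 Ω
V = IR = 14.4 × 0.1468 = 2.11 V

2.11 V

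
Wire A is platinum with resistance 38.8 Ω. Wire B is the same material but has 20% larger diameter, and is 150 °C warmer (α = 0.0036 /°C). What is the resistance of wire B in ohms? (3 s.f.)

41.5 Ω

R ∝ ρL/d² with ρ ∝ (1+αΔT), so R_B/R_A = (1 + 20/100)⁻² × (1 + 0.0036×150)
= 0.6944 × 1.54 = 1.069
R_B = 1.069 × 38.8 = 41.5 Ω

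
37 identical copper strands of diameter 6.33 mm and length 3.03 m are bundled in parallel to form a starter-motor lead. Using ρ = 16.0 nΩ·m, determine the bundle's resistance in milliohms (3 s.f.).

ρ = 16.0 nΩ·m = 1.60×10^-8 Ω·m
A_strand = π(3.1650e-03 m)² = 3.147e-05 m²
R_strand = ρL/A = (1.60×10^-8)(3.03)/(3.147e-05) = 0.001541 Ω
R_total = R_strand/N = 0.001541/37 = 0.0416 mΩ

0.0416 mΩ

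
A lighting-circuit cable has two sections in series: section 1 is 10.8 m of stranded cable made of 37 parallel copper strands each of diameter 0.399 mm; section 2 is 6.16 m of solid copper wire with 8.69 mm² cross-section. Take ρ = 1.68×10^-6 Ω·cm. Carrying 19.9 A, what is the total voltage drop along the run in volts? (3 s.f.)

1.02 V

ρ = 1.68×10^-6 Ω·cm = 1.68×10^-8 Ω·m
Section 1: A_strand = π(1.9950e-04)² = 1.250e-07 m²; R₁ = ρL/(N·A_s) = (1.68×10^-8)(10.8)/(37×1.250e-07) = 0.03922 Ω
Section 2: A = 8.69 mm² = 8.690e-06 m²
R₂ = (1.68×10^-8)(6.16)/(8.690e-06) = 0.01191 Ω
R = R₁ + R₂ = 0.05113 Ω
V = IR = 19.9 × 0.05113 = 1.02 V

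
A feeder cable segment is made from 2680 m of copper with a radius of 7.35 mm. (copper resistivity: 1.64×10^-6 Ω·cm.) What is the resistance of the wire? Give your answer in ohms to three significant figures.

ρ = 1.64×10^-6 Ω·cm = 1.64×10^-8 Ω·m
A = πr² = π(7.3500e-03 m)² = 1.697e-04 m²
R = ρL/A = (1.64×10^-8)(2680 m)/(1.697e-04 m²) = 0.259 Ω

0.259 Ω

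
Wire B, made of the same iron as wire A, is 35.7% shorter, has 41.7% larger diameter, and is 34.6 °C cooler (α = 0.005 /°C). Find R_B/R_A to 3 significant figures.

R ∝ ρL/d² with ρ ∝ (1+αΔT), so R_B/R_A = (1 − 35.7/100) × (1 + 41.7/100)⁻² × (1 − 0.005×34.6)
= 0.643 × 0.498 × 0.827 = 0.265

0.265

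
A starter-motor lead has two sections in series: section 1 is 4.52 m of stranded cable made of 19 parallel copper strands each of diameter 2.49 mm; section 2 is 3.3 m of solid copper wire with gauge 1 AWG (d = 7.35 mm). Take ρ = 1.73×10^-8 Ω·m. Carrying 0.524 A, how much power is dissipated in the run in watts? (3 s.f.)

6.02×10^-4 W

Section 1: A_strand = π(1.2450e-03)² = 4.870e-06 m²; R₁ = ρL/(N·A_s) = (1.73×10^-8)(4.52)/(19×4.870e-06) = 8.452×10^-4 Ω
Section 2: A = π(7.35/2 mm)² = π(3.6750e-03 m)² = 4.243e-05 m²
R₂ = (1.73×10^-8)(3.3)/(4.243e-05) = 0.001346 Ω
R = R₁ + R₂ = 0.002191 Ω
P = I²R = (0.524)² × 0.002191 = 6.02×10^-4 W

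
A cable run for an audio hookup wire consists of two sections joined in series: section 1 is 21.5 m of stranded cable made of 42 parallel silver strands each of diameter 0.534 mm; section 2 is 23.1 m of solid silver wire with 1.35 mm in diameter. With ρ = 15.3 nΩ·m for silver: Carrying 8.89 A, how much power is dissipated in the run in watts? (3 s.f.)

22.3 W

ρ = 15.3 nΩ·m = 1.53×10^-8 Ω·m
Section 1: A_strand = π(2.6700e-04)² = 2.240e-07 m²; R₁ = ρL/(N·A_s) = (1.53×10^-8)(21.5)/(42×2.240e-07) = 0.03497 Ω
Section 2: A = π(d/2)² = π(6.7500e-04 m)² = 1.431e-06 m²
R₂ = (1.53×10^-8)(23.1)/(1.431e-06) = 0.2469 Ω
R = R₁ + R₂ = 0.2819 Ω
P = I²R = (8.89)² × 0.2819 = 22.3 W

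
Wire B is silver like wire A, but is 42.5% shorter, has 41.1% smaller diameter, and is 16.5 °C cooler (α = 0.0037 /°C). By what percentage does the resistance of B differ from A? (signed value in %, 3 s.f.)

55.6%

R ∝ ρL/d² with ρ ∝ (1+αΔT), so R_B/R_A = (1 − 42.5/100) × (1 − 41.1/100)⁻² × (1 − 0.0037×16.5)
= 0.575 × 2.882 × 0.9389 = 1.556
(R_B − R_A)/R_A = 1.556 − 1 = 55.6%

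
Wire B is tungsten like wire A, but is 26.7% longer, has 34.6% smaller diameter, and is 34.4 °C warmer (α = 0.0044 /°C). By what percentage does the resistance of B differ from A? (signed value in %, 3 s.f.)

241%

R ∝ ρL/d² with ρ ∝ (1+αΔT), so R_B/R_A = (1 + 26.7/100) × (1 − 34.6/100)⁻² × (1 + 0.0044×34.4)
= 1.267 × 2.338 × 1.151 = 3.411
(R_B − R_A)/R_A = 3.411 − 1 = 241%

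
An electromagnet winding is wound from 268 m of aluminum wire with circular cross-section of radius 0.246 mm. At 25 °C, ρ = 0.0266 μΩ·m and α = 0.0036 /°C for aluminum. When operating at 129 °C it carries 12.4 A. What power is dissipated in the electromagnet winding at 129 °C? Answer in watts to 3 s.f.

7920 W

ρ = 0.0266 μΩ·m = 2.66×10^-8 Ω·m
A = πr² = π(2.4600e-04 m)² = 1.901e-07 m²
R₍25₎ = ρL/A = (2.66×10^-8)(268)/(1.901e-07) = 37.5 Ω
R₍129₎ = R₍25₎(1 + αΔT) = 37.5 × (1 + 0.0036×104) = 51.54 Ω
P = I²R = (12.4)² × 51.54 = 7920 W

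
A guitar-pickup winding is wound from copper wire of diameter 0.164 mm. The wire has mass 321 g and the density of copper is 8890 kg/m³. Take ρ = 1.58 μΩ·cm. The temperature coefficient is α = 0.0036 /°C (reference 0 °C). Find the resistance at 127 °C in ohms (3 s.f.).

ρ = 1.58 μΩ·cm = 1.58×10^-8 Ω·m
A = π(d/2)² = π(8.2000e-05 m)² = 2.1124e-08 m²
L = m/(density·A) = 0.321/(8890×2.1124e-08) = 1709 m
R = ρL/A = (1.58×10^-8)(1709)/(2.1124e-08) = 1279 Ω
R(127 °C) = 1279 × (1 + 0.0036×127) = 1860 Ω

1860 Ω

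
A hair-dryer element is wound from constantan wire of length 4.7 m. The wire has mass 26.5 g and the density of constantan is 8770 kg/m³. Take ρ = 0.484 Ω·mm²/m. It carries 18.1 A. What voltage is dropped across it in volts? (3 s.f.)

ρ = 0.484 Ω·mm²/m = 4.84×10^-7 Ω·m
A = m/(density·L) = 0.0265/(8770×4.7) = 6.4291e-07 m²
R = ρL/A = (4.84×10^-7)(4.7)/(6.4291e-07) = 3.538 Ω
V = IR = 18.1 × 3.538 = 64.0 V

64.0 V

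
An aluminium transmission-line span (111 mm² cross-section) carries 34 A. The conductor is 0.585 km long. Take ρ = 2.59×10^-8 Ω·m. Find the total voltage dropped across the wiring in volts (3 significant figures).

4.64 V

A = 111 mm² = 1.110e-04 m²
R = ρL/A = (2.59×10^-8)(585)/(1.110e-04) = 0.1365 Ω
V = IR = 34 × 0.1365 = 4.64 V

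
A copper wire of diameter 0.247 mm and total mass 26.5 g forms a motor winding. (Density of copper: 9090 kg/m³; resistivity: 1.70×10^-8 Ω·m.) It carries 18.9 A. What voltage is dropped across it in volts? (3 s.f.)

408 V

A = π(d/2)² = π(1.2350e-04 m)² = 4.7916e-08 m²
L = m/(density·A) = 0.0265/(9090×4.7916e-08) = 60.84 m
R = ρL/A = (1.70×10^-8)(60.84)/(4.7916e-08) = 21.59 Ω
V = IR = 18.9 × 21.59 = 408 V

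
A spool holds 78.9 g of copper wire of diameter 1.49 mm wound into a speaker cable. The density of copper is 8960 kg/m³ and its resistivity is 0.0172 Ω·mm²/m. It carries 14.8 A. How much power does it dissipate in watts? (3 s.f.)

ρ = 0.0172 Ω·mm²/m = 1.72×10^-8 Ω·m
A = π(d/2)² = π(7.4500e-04 m)² = 1.7437e-06 m²
L = m/(density·A) = 0.0789/(8960×1.7437e-06) = 5.05 m
R = ρL/A = (1.72×10^-8)(5.05)/(1.7437e-06) = 0.04982 Ω
P = I²R = (14.8)² × 0.04982 = 10.9 W

10.9 W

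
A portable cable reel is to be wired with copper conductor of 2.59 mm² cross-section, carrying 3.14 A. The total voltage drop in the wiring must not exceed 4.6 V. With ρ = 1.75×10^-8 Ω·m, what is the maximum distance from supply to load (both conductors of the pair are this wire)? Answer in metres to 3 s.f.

108 m

A = 2.59 mm² = 2.590e-06 m²
L_max = V_max·A/(2·ρI) = (4.6)(2.590e-06)/(2×1.75×10^-8×3.14) = 108 m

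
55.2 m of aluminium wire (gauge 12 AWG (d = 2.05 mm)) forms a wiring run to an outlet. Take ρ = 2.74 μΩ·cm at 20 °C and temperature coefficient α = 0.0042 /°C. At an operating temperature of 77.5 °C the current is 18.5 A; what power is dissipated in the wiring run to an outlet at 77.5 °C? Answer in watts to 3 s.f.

195 W

ρ = 2.74 μΩ·cm = 2.74×10^-8 Ω·m
A = π(2.05/2 mm)² = π(1.0250e-03 m)² = 3.301e-06 m²
R₍20₎ = ρL/A = (2.74×10^-8)(55.2)/(3.301e-06) = 0.4582 Ω
R₍77.5₎ = R₍20₎(1 + αΔT) = 0.4582 × (1 + 0.0042×57.5) = 0.5689 Ω
P = I²R = (18.5)² × 0.5689 = 195 W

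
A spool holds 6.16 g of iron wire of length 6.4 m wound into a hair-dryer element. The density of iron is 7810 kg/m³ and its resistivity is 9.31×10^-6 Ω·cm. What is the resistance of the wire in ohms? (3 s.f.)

4.83 Ω

ρ = 9.31×10^-6 Ω·cm = 9.31×10^-8 Ω·m
A = m/(density·L) = 0.00616/(7810×6.4) = 1.2324e-07 m²
R = ρL/A = (9.31×10^-8)(6.4)/(1.2324e-07) = 4.83 Ω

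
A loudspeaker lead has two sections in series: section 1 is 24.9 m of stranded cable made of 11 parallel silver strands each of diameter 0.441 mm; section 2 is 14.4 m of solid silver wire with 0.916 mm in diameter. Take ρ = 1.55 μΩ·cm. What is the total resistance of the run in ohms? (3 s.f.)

0.568 Ω

ρ = 1.55 μΩ·cm = 1.55×10^-8 Ω·m
Section 1: A_strand = π(2.2050e-04)² = 1.527e-07 m²; R₁ = ρL/(N·A_s) = (1.55×10^-8)(24.9)/(11×1.527e-07) = 0.2297 Ω
Section 2: A = π(d/2)² = π(4.5800e-04 m)² = 6.590e-07 m²
R₂ = (1.55×10^-8)(14.4)/(6.590e-07) = 0.3387 Ω
R = R₁ + R₂ = 0.568 Ω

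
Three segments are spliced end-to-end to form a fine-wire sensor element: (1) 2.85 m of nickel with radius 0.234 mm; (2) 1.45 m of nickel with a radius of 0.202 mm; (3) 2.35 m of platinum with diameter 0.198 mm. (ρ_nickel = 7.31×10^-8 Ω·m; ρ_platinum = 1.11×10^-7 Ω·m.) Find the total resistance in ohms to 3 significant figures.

10.5 Ω

Seg 1: A = πr² = π(2.3400e-04 m)² = 1.720e-07 m²
R_1 = (7.31×10^-8)(2.85)/(1.720e-07) = 1.211 Ω
Seg 2: A = πr² = π(2.0200e-04 m)² = 1.282e-07 m²
R_2 = (7.31×10^-8)(1.45)/(1.282e-07) = 0.8269 Ω
Seg 3: A = π(d/2)² = π(9.9000e-05 m)² = 3.079e-08 m²
R_3 = (1.11×10^-7)(2.35)/(3.079e-08) = 8.472 Ω
R_total = R_1 + R_2 + R_3 = 10.5 Ω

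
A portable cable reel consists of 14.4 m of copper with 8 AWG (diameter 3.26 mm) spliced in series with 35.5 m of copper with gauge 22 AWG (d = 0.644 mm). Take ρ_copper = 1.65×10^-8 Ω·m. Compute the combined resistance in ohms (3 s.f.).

1.83 Ω

Segment 1: A = π(3.26/2 mm)² = π(1.6300e-03 m)² = 8.347e-06 m²
R₁ = ρL/A = (1.65×10^-8)(14.4)/(8.347e-06) = 0.02847 Ω
Segment 2: A = π(0.644/2 mm)² = π(3.2200e-04 m)² = 3.257e-07 m²
R₂ = (1.65×10^-8)(35.5)/(3.257e-07) = 1.798 Ω
R = R₁ + R₂ = 1.83 Ω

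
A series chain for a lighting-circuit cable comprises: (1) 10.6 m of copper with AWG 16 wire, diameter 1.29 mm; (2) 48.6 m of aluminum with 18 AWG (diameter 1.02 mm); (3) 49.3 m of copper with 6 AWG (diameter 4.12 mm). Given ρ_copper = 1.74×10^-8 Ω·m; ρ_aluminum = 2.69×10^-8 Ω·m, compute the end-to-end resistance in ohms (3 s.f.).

Seg 1: A = π(1.29/2 mm)² = π(6.4500e-04 m)² = 1.307e-06 m²
R_1 = (1.74×10^-8)(10.6)/(1.307e-06) = 0.1411 Ω
Seg 2: A = π(1.02/2 mm)² = π(5.1000e-04 m)² = 8.171e-07 m²
R_2 = (2.69×10^-8)(48.6)/(8.171e-07) = 1.6 Ω
Seg 3: A = π(4.12/2 mm)² = π(2.0600e-03 m)² = 1.333e-05 m²
R_3 = (1.74×10^-8)(49.3)/(1.333e-05) = 0.06434 Ω
R_total = R_1 + R_2 + R_3 = 1.81 Ω

1.81 Ω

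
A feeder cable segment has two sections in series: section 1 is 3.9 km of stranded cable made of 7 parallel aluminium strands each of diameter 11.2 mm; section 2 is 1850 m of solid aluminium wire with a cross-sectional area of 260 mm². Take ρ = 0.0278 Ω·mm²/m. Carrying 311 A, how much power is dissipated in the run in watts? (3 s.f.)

34300 W

ρ = 0.0278 Ω·mm²/m = 2.78×10^-8 Ω·m
Section 1: A_strand = π(5.6000e-03)² = 9.852e-05 m²; R₁ = ρL/(N·A_s) = (2.78×10^-8)(3900)/(7×9.852e-05) = 0.1572 Ω
Section 2: A = 260 mm² = 2.600e-04 m²
R₂ = (2.78×10^-8)(1850)/(2.600e-04) = 0.1978 Ω
R = R₁ + R₂ = 0.355 Ω
P = I²R = (311)² × 0.355 = 34300 W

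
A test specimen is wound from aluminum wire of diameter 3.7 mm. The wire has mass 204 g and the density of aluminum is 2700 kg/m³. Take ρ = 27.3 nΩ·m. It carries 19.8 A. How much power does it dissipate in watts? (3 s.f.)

ρ = 27.3 nΩ·m = 2.73×10^-8 Ω·m
A = π(d/2)² = π(1.8500e-03 m)² = 1.0752e-05 m²
L = m/(density·A) = 0.204/(2700×1.0752e-05) = 7.027 m
R = ρL/A = (2.73×10^-8)(7.027)/(1.0752e-05) = 0.01784 Ω
P = I²R = (19.8)² × 0.01784 = 6.99 W

6.99 W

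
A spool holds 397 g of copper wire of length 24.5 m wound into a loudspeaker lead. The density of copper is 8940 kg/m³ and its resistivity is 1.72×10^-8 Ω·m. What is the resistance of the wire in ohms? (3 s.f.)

0.232 Ω

A = m/(density·L) = 0.397/(8940×24.5) = 1.8125e-06 m²
R = ρL/A = (1.72×10^-8)(24.5)/(1.8125e-06) = 0.232 Ω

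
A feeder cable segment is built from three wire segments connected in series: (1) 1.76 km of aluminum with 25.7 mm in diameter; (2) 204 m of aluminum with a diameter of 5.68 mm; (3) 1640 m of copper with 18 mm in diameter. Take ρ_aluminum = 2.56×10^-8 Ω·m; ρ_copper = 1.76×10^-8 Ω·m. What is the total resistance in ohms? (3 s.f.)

Seg 1: A = π(d/2)² = π(1.2850e-02 m)² = 5.187e-04 m²
R_1 = (2.56×10^-8)(1760)/(5.187e-04) = 0.08686 Ω
Seg 2: A = π(d/2)² = π(2.8400e-03 m)² = 2.534e-05 m²
R_2 = (2.56×10^-8)(204)/(2.534e-05) = 0.2061 Ω
Seg 3: A = π(d/2)² = π(9.0000e-03 m)² = 2.545e-04 m²
R_3 = (1.76×10^-8)(1640)/(2.545e-04) = 0.1134 Ω
R_total = R_1 + R_2 + R_3 = 0.406 Ω

0.406 Ω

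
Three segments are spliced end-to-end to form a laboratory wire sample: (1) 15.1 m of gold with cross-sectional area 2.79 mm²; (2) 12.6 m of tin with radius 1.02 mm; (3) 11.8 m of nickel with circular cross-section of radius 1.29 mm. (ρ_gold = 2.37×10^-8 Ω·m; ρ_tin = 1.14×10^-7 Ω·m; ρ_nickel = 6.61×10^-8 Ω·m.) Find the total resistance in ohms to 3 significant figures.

0.717 Ω

Seg 1: A = 2.79 mm² = 2.790e-06 m²
R_1 = (2.37×10^-8)(15.1)/(2.790e-06) = 0.1283 Ω
Seg 2: A = πr² = π(1.0200e-03 m)² = 3.269e-06 m²
R_2 = (1.14×10^-7)(12.6)/(3.269e-06) = 0.4395 Ω
Seg 3: A = πr² = π(1.2900e-03 m)² = 5.228e-06 m²
R_3 = (6.61×10^-8)(11.8)/(5.228e-06) = 0.1492 Ω
R_total = R_1 + R_2 + R_3 = 0.717 Ω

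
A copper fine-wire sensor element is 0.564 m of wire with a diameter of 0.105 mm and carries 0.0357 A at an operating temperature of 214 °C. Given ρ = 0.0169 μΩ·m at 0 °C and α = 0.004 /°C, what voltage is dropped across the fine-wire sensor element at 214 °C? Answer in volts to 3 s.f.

0.0729 V

ρ = 0.0169 μΩ·m = 1.69×10^-8 Ω·m
A = π(d/2)² = π(5.2500e-05 m)² = 8.659e-09 m²
R₍0₎ = ρL/A = (1.69×10^-8)(0.564)/(8.659e-09) = 1.101 Ω
R₍214₎ = R₍0₎(1 + αΔT) = 1.101 × (1 + 0.004×214) = 2.043 Ω
V = IR = 0.0357 × 2.043 = 0.0729 V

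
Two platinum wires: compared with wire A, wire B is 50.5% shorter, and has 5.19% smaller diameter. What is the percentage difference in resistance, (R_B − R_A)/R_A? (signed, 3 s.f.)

R ∝ L/d², so R_B/R_A = (1 − 50.5/100) × (1 − 5.19/100)⁻²
= 0.495 × 1.113 = 0.5507
(R_B − R_A)/R_A = 0.5507 − 1 = -44.9%

-44.9%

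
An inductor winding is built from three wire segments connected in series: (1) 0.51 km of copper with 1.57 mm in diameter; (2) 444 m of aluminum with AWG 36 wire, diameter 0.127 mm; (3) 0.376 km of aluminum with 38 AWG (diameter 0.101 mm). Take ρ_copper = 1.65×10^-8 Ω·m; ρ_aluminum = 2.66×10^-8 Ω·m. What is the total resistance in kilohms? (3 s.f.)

2.19 kΩ

Seg 1: A = π(d/2)² = π(7.8500e-04 m)² = 1.936e-06 m²
R_1 = (1.65×10^-8)(510)/(1.936e-06) = 4.347 Ω
Seg 2: A = π(0.127/2 mm)² = π(6.3500e-05 m)² = 1.267e-08 m²
R_2 = (2.66×10^-8)(444)/(1.267e-08) = 932.3 Ω
Seg 3: A = π(0.101/2 mm)² = π(5.0500e-05 m)² = 8.012e-09 m²
R_3 = (2.66×10^-8)(376)/(8.012e-09) = 1248 Ω
R_total = R_1 + R_2 + R_3 = 2.19 kΩ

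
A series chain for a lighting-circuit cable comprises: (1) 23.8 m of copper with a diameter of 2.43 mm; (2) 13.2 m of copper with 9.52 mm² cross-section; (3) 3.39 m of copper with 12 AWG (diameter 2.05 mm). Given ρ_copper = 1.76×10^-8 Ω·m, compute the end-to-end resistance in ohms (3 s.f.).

0.133 Ω

Seg 1: A = π(d/2)² = π(1.2150e-03 m)² = 4.638e-06 m²
R_1 = (1.76×10^-8)(23.8)/(4.638e-06) = 0.09032 Ω
Seg 2: A = 9.52 mm² = 9.520e-06 m²
R_2 = (1.76×10^-8)(13.2)/(9.520e-06) = 0.0244 Ω
Seg 3: A = π(2.05/2 mm)² = π(1.0250e-03 m)² = 3.301e-06 m²
R_3 = (1.76×10^-8)(3.39)/(3.301e-06) = 0.01808 Ω
R_total = R_1 + R_2 + R_3 = 0.133 Ω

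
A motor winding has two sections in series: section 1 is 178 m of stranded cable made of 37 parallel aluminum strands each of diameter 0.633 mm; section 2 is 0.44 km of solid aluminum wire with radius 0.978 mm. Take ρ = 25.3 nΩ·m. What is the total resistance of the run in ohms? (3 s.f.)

ρ = 25.3 nΩ·m = 2.53×10^-8 Ω·m
Section 1: A_strand = π(3.1650e-04)² = 3.147e-07 m²; R₁ = ρL/(N·A_s) = (2.53×10^-8)(178)/(37×3.147e-07) = 0.3868 Ω
Section 2: A = πr² = π(9.7800e-04 m)² = 3.005e-06 m²
R₂ = (2.53×10^-8)(440)/(3.005e-06) = 3.705 Ω
R = R₁ + R₂ = 4.09 Ω

4.09 Ω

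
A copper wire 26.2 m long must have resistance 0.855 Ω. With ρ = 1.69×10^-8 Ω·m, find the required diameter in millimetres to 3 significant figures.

A = ρL/R = (1.69×10^-8)(26.2)/(0.855) = 5.179e-07 m²
d = 2√(A/π) = 8.120e-04 m = 0.812 mm

0.812 mm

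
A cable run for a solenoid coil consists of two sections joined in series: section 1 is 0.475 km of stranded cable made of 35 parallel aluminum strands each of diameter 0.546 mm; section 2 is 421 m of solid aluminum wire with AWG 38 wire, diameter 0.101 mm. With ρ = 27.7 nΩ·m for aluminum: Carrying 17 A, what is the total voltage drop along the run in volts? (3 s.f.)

24800 V

ρ = 27.7 nΩ·m = 2.77×10^-8 Ω·m
Section 1: A_strand = π(2.7300e-04)² = 2.341e-07 m²; R₁ = ρL/(N·A_s) = (2.77×10^-8)(475)/(35×2.341e-07) = 1.606 Ω
Section 2: A = π(0.101/2 mm)² = π(5.0500e-05 m)² = 8.012e-09 m²
R₂ = (2.77×10^-8)(421)/(8.012e-09) = 1456 Ω
R = R₁ + R₂ = 1457 Ω
V = IR = 17 × 1457 = 24800 V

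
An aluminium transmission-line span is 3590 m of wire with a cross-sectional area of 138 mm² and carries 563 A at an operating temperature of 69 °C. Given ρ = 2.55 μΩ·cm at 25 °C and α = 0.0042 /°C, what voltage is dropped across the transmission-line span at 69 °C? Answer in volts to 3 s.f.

ρ = 2.55 μΩ·cm = 2.55×10^-8 Ω·m
A = 138 mm² = 1.380e-04 m²
R₍25₎ = ρL/A = (2.55×10^-8)(3590)/(1.380e-04) = 0.6634 Ω
R₍69₎ = R₍25₎(1 + αΔT) = 0.6634 × (1 + 0.0042×44) = 0.786 Ω
V = IR = 563 × 0.786 = 442 V

442 V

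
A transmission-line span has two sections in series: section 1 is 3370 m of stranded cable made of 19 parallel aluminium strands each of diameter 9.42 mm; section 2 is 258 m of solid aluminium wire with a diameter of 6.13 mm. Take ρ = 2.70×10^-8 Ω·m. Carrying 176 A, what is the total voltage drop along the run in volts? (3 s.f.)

53.6 V

Section 1: A_strand = π(4.7100e-03)² = 6.969e-05 m²; R₁ = ρL/(N·A_s) = (2.70×10^-8)(3370)/(19×6.969e-05) = 0.06871 Ω
Section 2: A = π(d/2)² = π(3.0650e-03 m)² = 2.951e-05 m²
R₂ = (2.70×10^-8)(258)/(2.951e-05) = 0.236 Ω
R = R₁ + R₂ = 0.3047 Ω
V = IR = 176 × 0.3047 = 53.6 V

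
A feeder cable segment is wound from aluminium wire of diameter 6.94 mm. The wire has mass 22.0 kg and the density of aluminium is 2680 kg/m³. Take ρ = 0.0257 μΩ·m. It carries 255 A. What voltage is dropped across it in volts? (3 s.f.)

37.6 V

ρ = 0.0257 μΩ·m = 2.57×10^-8 Ω·m
A = π(d/2)² = π(3.4700e-03 m)² = 3.7828e-05 m²
L = m/(density·A) = 22/(2680×3.7828e-05) = 217 m
R = ρL/A = (2.57×10^-8)(217)/(3.7828e-05) = 0.1474 Ω
V = IR = 255 × 0.1474 = 37.6 V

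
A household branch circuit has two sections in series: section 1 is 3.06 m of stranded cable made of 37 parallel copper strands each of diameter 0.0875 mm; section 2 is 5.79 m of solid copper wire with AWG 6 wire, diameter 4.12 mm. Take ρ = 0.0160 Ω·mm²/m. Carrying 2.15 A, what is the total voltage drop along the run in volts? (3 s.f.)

0.488 V

ρ = 0.0160 Ω·mm²/m = 1.60×10^-8 Ω·m
Section 1: A_strand = π(4.3750e-05)² = 6.013e-09 m²; R₁ = ρL/(N·A_s) = (1.60×10^-8)(3.06)/(37×6.013e-09) = 0.2201 Ω
Section 2: A = π(4.12/2 mm)² = π(2.0600e-03 m)² = 1.333e-05 m²
R₂ = (1.60×10^-8)(5.79)/(1.333e-05) = 0.006949 Ω
R = R₁ + R₂ = 0.227 Ω
V = IR = 2.15 × 0.227 = 0.488 V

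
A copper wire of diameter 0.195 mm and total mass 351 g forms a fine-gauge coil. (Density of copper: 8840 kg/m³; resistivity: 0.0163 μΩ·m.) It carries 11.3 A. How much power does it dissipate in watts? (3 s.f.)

92700 W

ρ = 0.0163 μΩ·m = 1.63×10^-8 Ω·m
A = π(d/2)² = π(9.7500e-05 m)² = 2.9865e-08 m²
L = m/(density·A) = 0.351/(8840×2.9865e-08) = 1330 m
R = ρL/A = (1.63×10^-8)(1330)/(2.9865e-08) = 725.6 Ω
P = I²R = (11.3)² × 725.6 = 92700 W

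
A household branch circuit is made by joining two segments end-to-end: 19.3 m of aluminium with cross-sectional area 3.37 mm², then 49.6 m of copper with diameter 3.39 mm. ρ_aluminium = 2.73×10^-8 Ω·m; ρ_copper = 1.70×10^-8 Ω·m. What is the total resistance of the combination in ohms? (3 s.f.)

Segment 1: A = 3.37 mm² = 3.370e-06 m²
R₁ = ρL/A = (2.73×10^-8)(19.3)/(3.370e-06) = 0.1563 Ω
Segment 2: A = π(d/2)² = π(1.6950e-03 m)² = 9.026e-06 m²
R₂ = (1.70×10^-8)(49.6)/(9.026e-06) = 0.09342 Ω
R = R₁ + R₂ = 0.250 Ω

0.250 Ω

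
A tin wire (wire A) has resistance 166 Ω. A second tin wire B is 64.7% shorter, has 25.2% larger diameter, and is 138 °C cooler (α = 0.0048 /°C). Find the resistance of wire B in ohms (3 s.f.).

R ∝ ρL/d² with ρ ∝ (1+αΔT), so R_B/R_A = (1 − 64.7/100) × (1 + 25.2/100)⁻² × (1 − 0.0048×138)
= 0.353 × 0.638 × 0.3376 = 0.07603
R_B = 0.07603 × 166 = 12.6 Ω

12.6 Ω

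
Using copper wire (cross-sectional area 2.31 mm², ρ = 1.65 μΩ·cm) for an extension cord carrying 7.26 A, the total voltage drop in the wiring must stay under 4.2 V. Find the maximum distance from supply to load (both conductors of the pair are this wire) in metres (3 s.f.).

40.5 m

ρ = 1.65 μΩ·cm = 1.65×10^-8 Ω·m
A = 2.31 mm² = 2.310e-06 m²
L_max = V_max·A/(2·ρI) = (4.2)(2.310e-06)/(2×1.65×10^-8×7.26) = 40.5 m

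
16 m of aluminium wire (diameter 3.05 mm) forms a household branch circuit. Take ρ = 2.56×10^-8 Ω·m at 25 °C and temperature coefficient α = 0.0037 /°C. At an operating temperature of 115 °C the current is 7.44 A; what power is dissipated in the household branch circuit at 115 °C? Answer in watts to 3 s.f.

4.14 W

A = π(d/2)² = π(1.5250e-03 m)² = 7.306e-06 m²
R₍25₎ = ρL/A = (2.56×10^-8)(16)/(7.306e-06) = 0.05606 Ω
R₍115₎ = R₍25₎(1 + αΔT) = 0.05606 × (1 + 0.0037×90) = 0.07473 Ω
P = I²R = (7.44)² × 0.07473 = 4.14 W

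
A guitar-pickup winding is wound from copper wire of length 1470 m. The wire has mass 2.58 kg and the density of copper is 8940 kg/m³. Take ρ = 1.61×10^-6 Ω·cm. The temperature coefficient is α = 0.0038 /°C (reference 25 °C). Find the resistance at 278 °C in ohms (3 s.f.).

236 Ω

ρ = 1.61×10^-6 Ω·cm = 1.61×10^-8 Ω·m
A = m/(density·L) = 2.58/(8940×1470) = 1.9632e-07 m²
R = ρL/A = (1.61×10^-8)(1470)/(1.9632e-07) = 120.6 Ω
R(278 °C) = 120.6 × (1 + 0.0038×253) = 236 Ω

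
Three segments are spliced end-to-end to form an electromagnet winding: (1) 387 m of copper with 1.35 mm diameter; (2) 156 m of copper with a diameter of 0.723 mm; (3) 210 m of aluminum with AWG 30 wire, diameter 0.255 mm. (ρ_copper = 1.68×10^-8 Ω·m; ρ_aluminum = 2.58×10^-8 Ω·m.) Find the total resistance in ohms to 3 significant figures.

117 Ω

Seg 1: A = π(d/2)² = π(6.7500e-04 m)² = 1.431e-06 m²
R_1 = (1.68×10^-8)(387)/(1.431e-06) = 4.542 Ω
Seg 2: A = π(d/2)² = π(3.6150e-04 m)² = 4.106e-07 m²
R_2 = (1.68×10^-8)(156)/(4.106e-07) = 6.384 Ω
Seg 3: A = π(0.255/2 mm)² = π(1.2750e-04 m)² = 5.107e-08 m²
R_3 = (2.58×10^-8)(210)/(5.107e-08) = 106.1 Ω
R_total = R_1 + R_2 + R_3 = 117 Ω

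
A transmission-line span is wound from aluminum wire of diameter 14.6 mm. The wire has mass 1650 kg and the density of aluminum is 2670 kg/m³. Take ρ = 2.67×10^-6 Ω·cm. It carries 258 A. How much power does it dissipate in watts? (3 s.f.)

39200 W

ρ = 2.67×10^-6 Ω·cm = 2.67×10^-8 Ω·m
A = π(d/2)² = π(7.3000e-03 m)² = 1.6742e-04 m²
L = m/(density·A) = 1650/(2670×1.6742e-04) = 3691 m
R = ρL/A = (2.67×10^-8)(3691)/(1.6742e-04) = 0.5887 Ω
P = I²R = (258)² × 0.5887 = 39200 W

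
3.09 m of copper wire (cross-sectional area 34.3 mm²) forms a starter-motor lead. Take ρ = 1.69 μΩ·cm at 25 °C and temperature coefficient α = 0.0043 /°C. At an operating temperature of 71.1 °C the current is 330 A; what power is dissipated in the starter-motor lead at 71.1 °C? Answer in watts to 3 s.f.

ρ = 1.69 μΩ·cm = 1.69×10^-8 Ω·m
A = 34.3 mm² = 3.430e-05 m²
R₍25₎ = ρL/A = (1.69×10^-8)(3.09)/(3.430e-05) = 0.001522 Ω
R₍71.1₎ = R₍25₎(1 + αΔT) = 0.001522 × (1 + 0.0043×46.1) = 0.001824 Ω
P = I²R = (330)² × 0.001824 = 199 W

199 W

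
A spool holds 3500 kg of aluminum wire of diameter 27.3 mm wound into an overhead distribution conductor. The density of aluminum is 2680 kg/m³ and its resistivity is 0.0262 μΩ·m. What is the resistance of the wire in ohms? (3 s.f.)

ρ = 0.0262 μΩ·m = 2.62×10^-8 Ω·m
A = π(d/2)² = π(1.3650e-02 m)² = 5.8535e-04 m²
L = m/(density·A) = 3500/(2680×5.8535e-04) = 2231 m
R = ρL/A = (2.62×10^-8)(2231)/(5.8535e-04) = 0.0999 Ω

0.0999 Ω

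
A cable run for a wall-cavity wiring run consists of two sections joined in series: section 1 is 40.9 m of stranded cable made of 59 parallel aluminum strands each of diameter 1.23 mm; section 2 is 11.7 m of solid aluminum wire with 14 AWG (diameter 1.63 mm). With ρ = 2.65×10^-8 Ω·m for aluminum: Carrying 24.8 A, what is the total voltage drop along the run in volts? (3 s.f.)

Section 1: A_strand = π(6.1500e-04)² = 1.188e-06 m²; R₁ = ρL/(N·A_s) = (2.65×10^-8)(40.9)/(59×1.188e-06) = 0.01546 Ω
Section 2: A = π(1.63/2 mm)² = π(8.1500e-04 m)² = 2.087e-06 m²
R₂ = (2.65×10^-8)(11.7)/(2.087e-06) = 0.1486 Ω
R = R₁ + R₂ = 0.164 Ω
V = IR = 24.8 × 0.164 = 4.07 V

4.07 V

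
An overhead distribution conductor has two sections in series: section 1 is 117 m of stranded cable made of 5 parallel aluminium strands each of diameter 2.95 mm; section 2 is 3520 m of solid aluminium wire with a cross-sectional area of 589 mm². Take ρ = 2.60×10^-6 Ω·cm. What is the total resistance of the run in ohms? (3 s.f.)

0.244 Ω

ρ = 2.60×10^-6 Ω·cm = 2.60×10^-8 Ω·m
Section 1: A_strand = π(1.4750e-03)² = 6.835e-06 m²; R₁ = ρL/(N·A_s) = (2.60×10^-8)(117)/(5×6.835e-06) = 0.08901 Ω
Section 2: A = 589 mm² = 5.890e-04 m²
R₂ = (2.60×10^-8)(3520)/(5.890e-04) = 0.1554 Ω
R = R₁ + R₂ = 0.244 Ω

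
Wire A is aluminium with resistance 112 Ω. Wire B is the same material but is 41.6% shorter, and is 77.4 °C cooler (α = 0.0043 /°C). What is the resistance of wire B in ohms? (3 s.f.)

43.6 Ω

R ∝ ρL/d² with ρ ∝ (1+αΔT), so R_B/R_A = (1 − 41.6/100) × (1 − 0.0043×77.4)
= 0.584 × 0.6672 = 0.3896
R_B = 0.3896 × 112 = 43.6 Ω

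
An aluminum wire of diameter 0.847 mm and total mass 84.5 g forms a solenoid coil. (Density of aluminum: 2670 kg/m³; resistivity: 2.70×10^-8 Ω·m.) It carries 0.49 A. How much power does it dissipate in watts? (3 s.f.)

0.646 W

A = π(d/2)² = π(4.2350e-04 m)² = 5.6345e-07 m²
L = m/(density·A) = 0.0845/(2670×5.6345e-07) = 56.17 m
R = ρL/A = (2.70×10^-8)(56.17)/(5.6345e-07) = 2.692 Ω
P = I²R = (0.49)² × 2.692 = 0.646 W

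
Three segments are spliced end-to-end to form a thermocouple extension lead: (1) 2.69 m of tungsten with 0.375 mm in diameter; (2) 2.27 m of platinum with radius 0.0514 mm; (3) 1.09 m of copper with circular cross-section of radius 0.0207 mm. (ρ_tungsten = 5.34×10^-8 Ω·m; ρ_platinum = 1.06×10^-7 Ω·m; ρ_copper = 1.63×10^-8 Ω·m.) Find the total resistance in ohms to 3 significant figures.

Seg 1: A = π(d/2)² = π(1.8750e-04 m)² = 1.104e-07 m²
R_1 = (5.34×10^-8)(2.69)/(1.104e-07) = 1.301 Ω
Seg 2: A = πr² = π(5.1400e-05 m)² = 8.300e-09 m²
R_2 = (1.06×10^-7)(2.27)/(8.300e-09) = 28.99 Ω
Seg 3: A = πr² = π(2.0700e-05 m)² = 1.346e-09 m²
R_3 = (1.63×10^-8)(1.09)/(1.346e-09) = 13.2 Ω
R_total = R_1 + R_2 + R_3 = 43.5 Ω

43.5 Ω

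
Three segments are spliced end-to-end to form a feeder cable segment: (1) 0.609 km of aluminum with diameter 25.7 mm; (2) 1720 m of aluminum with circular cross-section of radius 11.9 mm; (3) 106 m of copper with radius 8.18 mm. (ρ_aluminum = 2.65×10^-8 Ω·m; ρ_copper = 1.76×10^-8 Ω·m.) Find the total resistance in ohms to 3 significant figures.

Seg 1: A = π(d/2)² = π(1.2850e-02 m)² = 5.187e-04 m²
R_1 = (2.65×10^-8)(609)/(5.187e-04) = 0.03111 Ω
Seg 2: A = πr² = π(1.1900e-02 m)² = 4.449e-04 m²
R_2 = (2.65×10^-8)(1720)/(4.449e-04) = 0.1025 Ω
Seg 3: A = πr² = π(8.1800e-03 m)² = 2.102e-04 m²
R_3 = (1.76×10^-8)(106)/(2.102e-04) = 0.008875 Ω
R_total = R_1 + R_2 + R_3 = 0.142 Ω

0.142 Ω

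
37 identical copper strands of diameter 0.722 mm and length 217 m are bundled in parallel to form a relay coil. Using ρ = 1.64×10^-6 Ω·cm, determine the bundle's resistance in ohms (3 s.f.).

ρ = 1.64×10^-6 Ω·cm = 1.64×10^-8 Ω·m
A_strand = π(3.6100e-04 m)² = 4.094e-07 m²
R_strand = ρL/A = (1.64×10^-8)(217)/(4.094e-07) = 8.692 Ω
R_total = R_strand/N = 8.692/37 = 0.235 Ω

0.235 Ω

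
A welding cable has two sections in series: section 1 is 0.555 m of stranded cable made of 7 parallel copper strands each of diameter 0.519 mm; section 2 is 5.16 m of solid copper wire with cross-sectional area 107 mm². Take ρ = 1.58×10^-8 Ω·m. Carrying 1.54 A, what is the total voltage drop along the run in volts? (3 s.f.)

0.0103 V

Section 1: A_strand = π(2.5950e-04)² = 2.116e-07 m²; R₁ = ρL/(N·A_s) = (1.58×10^-8)(0.555)/(7×2.116e-07) = 0.005921 Ω
Section 2: A = 107 mm² = 1.070e-04 m²
R₂ = (1.58×10^-8)(5.16)/(1.070e-04) = 7.619×10^-4 Ω
R = R₁ + R₂ = 0.006683 Ω
V = IR = 1.54 × 0.006683 = 0.0103 V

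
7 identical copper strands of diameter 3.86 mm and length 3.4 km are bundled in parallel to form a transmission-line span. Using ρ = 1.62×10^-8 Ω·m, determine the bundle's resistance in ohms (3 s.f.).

0.672 Ω

A_strand = π(1.9300e-03 m)² = 1.170e-05 m²
R_strand = ρL/A = (1.62×10^-8)(3400)/(1.170e-05) = 4.707 Ω
R_total = R_strand/N = 4.707/7 = 0.672 Ω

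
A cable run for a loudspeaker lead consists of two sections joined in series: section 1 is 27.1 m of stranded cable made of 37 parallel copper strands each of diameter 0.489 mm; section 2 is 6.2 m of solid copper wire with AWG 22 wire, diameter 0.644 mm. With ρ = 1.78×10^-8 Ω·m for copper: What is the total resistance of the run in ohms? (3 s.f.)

Section 1: A_strand = π(2.4450e-04)² = 1.878e-07 m²; R₁ = ρL/(N·A_s) = (1.78×10^-8)(27.1)/(37×1.878e-07) = 0.06942 Ω
Section 2: A = π(0.644/2 mm)² = π(3.2200e-04 m)² = 3.257e-07 m²
R₂ = (1.78×10^-8)(6.2)/(3.257e-07) = 0.3388 Ω
R = R₁ + R₂ = 0.408 Ω

0.408 Ω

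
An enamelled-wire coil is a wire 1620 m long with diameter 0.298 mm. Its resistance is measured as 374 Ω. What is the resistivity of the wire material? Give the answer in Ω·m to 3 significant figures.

1.61×10^-8 Ω·m

A = π(d/2)² = π(1.4900e-04 m)² = 6.975e-08 m²
ρ = RA/L = (374)(6.975e-08)/(1620) = 1.61×10^-8 Ω·m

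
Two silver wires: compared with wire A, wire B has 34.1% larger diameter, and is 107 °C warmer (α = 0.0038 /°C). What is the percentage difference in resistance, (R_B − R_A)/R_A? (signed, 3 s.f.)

R ∝ ρL/d² with ρ ∝ (1+αΔT), so R_B/R_A = (1 + 34.1/100)⁻² × (1 + 0.0038×107)
= 0.5561 × 1.407 = 0.7822
(R_B − R_A)/R_A = 0.7822 − 1 = -21.8%

-21.8%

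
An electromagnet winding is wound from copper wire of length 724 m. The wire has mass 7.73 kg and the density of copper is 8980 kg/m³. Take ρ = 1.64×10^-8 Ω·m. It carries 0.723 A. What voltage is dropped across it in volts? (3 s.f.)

7.22 V

A = m/(density·L) = 7.73/(8980×724) = 1.1890e-06 m²
R = ρL/A = (1.64×10^-8)(724)/(1.1890e-06) = 9.987 Ω
V = IR = 0.723 × 9.987 = 7.22 V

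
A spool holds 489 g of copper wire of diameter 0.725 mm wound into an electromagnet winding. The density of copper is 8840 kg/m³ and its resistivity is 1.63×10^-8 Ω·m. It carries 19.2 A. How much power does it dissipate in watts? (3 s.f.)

1950 W

A = π(d/2)² = π(3.6250e-04 m)² = 4.1282e-07 m²
L = m/(density·A) = 0.489/(8840×4.1282e-07) = 134 m
R = ρL/A = (1.63×10^-8)(134)/(4.1282e-07) = 5.291 Ω
P = I²R = (19.2)² × 5.291 = 1950 W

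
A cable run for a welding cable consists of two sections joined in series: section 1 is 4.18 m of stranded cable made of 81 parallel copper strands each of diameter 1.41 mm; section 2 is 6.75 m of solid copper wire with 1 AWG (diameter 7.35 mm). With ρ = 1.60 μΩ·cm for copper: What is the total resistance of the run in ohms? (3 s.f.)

0.00307 Ω

ρ = 1.60 μΩ·cm = 1.60×10^-8 Ω·m
Section 1: A_strand = π(7.0500e-04)² = 1.561e-06 m²; R₁ = ρL/(N·A_s) = (1.60×10^-8)(4.18)/(81×1.561e-06) = 5.288×10^-4 Ω
Section 2: A = π(7.35/2 mm)² = π(3.6750e-03 m)² = 4.243e-05 m²
R₂ = (1.60×10^-8)(6.75)/(4.243e-05) = 0.002545 Ω
R = R₁ + R₂ = 0.00307 Ω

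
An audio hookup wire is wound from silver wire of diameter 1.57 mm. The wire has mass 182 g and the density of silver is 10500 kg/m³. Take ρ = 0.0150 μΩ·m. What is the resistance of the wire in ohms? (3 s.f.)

ρ = 0.0150 μΩ·m = 1.50×10^-8 Ω·m
A = π(d/2)² = π(7.8500e-04 m)² = 1.9359e-06 m²
L = m/(density·A) = 0.182/(10500×1.9359e-06) = 8.954 m
R = ρL/A = (1.50×10^-8)(8.954)/(1.9359e-06) = 0.0694 Ω

0.0694 Ω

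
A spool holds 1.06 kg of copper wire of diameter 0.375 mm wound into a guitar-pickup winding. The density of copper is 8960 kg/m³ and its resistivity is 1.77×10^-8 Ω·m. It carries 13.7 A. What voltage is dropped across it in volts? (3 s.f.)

2350 V

A = π(d/2)² = π(1.8750e-04 m)² = 1.1045e-07 m²
L = m/(density·A) = 1.06/(8960×1.1045e-07) = 1071 m
R = ρL/A = (1.77×10^-8)(1071)/(1.1045e-07) = 171.7 Ω
V = IR = 13.7 × 171.7 = 2350 V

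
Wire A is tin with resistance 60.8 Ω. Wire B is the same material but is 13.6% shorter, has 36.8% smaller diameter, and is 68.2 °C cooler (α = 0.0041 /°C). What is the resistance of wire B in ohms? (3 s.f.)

94.7 Ω

R ∝ ρL/d² with ρ ∝ (1+αΔT), so R_B/R_A = (1 − 13.6/100) × (1 − 36.8/100)⁻² × (1 − 0.0041×68.2)
= 0.864 × 2.504 × 0.7204 = 1.558
R_B = 1.558 × 60.8 = 94.7 Ω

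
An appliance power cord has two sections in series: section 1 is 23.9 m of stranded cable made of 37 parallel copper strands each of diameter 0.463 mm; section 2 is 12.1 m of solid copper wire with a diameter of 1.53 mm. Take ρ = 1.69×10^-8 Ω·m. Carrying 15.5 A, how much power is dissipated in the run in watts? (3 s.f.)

Section 1: A_strand = π(2.3150e-04)² = 1.684e-07 m²; R₁ = ρL/(N·A_s) = (1.69×10^-8)(23.9)/(37×1.684e-07) = 0.06484 Ω
Section 2: A = π(d/2)² = π(7.6500e-04 m)² = 1.839e-06 m²
R₂ = (1.69×10^-8)(12.1)/(1.839e-06) = 0.1112 Ω
R = R₁ + R₂ = 0.1761 Ω
P = I²R = (15.5)² × 0.1761 = 42.3 W

42.3 W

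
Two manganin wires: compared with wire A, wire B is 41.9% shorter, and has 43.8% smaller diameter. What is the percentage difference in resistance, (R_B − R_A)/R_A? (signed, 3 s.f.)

84.0%

R ∝ L/d², so R_B/R_A = (1 − 41.9/100) × (1 − 43.8/100)⁻²
= 0.581 × 3.166 = 1.839
(R_B − R_A)/R_A = 1.839 − 1 = 84.0%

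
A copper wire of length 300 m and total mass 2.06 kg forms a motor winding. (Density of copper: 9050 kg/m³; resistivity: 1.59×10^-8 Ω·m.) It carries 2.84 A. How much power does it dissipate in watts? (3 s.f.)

A = m/(density·L) = 2.06/(9050×300) = 7.5875e-07 m²
R = ρL/A = (1.59×10^-8)(300)/(7.5875e-07) = 6.287 Ω
P = I²R = (2.84)² × 6.287 = 50.7 W

50.7 W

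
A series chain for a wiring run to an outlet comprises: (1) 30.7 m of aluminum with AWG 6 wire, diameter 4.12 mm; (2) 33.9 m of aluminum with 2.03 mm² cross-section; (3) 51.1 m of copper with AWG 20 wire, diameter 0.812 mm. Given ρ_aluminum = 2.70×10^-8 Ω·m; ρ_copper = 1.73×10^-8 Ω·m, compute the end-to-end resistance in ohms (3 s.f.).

2.22 Ω

Seg 1: A = π(4.12/2 mm)² = π(2.0600e-03 m)² = 1.333e-05 m²
R_1 = (2.70×10^-8)(30.7)/(1.333e-05) = 0.06218 Ω
Seg 2: A = 2.03 mm² = 2.030e-06 m²
R_2 = (2.70×10^-8)(33.9)/(2.030e-06) = 0.4509 Ω
Seg 3: A = π(0.812/2 mm)² = π(4.0600e-04 m)² = 5.178e-07 m²
R_3 = (1.73×10^-8)(51.1)/(5.178e-07) = 1.707 Ω
R_total = R_1 + R_2 + R_3 = 2.22 Ω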